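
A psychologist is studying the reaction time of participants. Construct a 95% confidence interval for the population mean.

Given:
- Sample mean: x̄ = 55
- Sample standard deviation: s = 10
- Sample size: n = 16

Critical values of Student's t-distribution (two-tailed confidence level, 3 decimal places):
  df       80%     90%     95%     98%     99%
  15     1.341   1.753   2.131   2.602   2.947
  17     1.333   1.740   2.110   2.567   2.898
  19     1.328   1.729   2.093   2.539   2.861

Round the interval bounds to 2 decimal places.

The population standard deviation σ is unknown (only the sample standard deviation s is given), so use a t-interval with df = n - 1 = 16 - 1 = 15.

For 95% confidence with df = 15, t* = 2.131 (from t-table)

Standard error: SE = s/√n = 10/√16 = 2.500000

Margin of error: E = t* × SE = 2.131 × 2.500000 = 5.3275

T-interval: x̄ ± E = 55 ± 5.3275 = (49.6725, 60.3275)

Rounded to 2 decimal places:

(49.67, 60.33)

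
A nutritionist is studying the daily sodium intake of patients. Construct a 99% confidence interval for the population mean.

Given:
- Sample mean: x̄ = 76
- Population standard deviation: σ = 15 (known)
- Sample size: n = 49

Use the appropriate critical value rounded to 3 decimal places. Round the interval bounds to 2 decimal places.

The population standard deviation σ is known, so use a z-interval (standard normal critical value).

For 99% confidence, z* = 2.576 (from standard normal table)

Standard error: SE = σ/√n = 15/√49 = 2.142857

Margin of error: E = z* × SE = 2.576 × 2.142857 = 5.5200

Z-interval: x̄ ± E = 76 ± 5.5200 = (70.4800, 81.5200)

Rounded to 2 decimal places:

(70.48, 81.52)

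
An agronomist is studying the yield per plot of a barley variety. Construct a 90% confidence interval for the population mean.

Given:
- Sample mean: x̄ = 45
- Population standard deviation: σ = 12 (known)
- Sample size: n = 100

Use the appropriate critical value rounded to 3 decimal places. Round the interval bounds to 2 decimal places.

The population standard deviation σ is known, so use a z-interval (standard normal critical value).

For 90% confidence, z* = 1.645 (from standard normal table)

Standard error: SE = σ/√n = 12/√100 = 1.200000

Margin of error: E = z* × SE = 1.645 × 1.200000 = 1.9740

Z-interval: x̄ ± E = 45 ± 1.9740 = (43.0260, 46.9740)

Rounded to 2 decimal places:

(43.03, 46.97)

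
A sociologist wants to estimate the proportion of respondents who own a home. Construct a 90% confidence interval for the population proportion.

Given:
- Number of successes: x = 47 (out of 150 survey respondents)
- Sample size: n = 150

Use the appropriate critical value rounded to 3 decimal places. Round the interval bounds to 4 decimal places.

Sample proportion: p̂ = 47/150 = 0.313333

Check conditions for normal approximation:
  np̂ = 47 ≥ 10 ✓
  n(1-p̂) = 103 ≥ 10 ✓

The sample is large enough, so use a z-interval (normal approximation) for the proportion.

For 90% confidence, z* = 1.645 (from standard normal table)

Standard error: SE = √(p̂(1-p̂)/n) = √(0.313333×0.686667/150) = 0.03787308

Margin of error: E = z* × SE = 1.645 × 0.03787308 = 0.062301

Z-interval: p̂ ± E = 0.313333 ± 0.062301 = (0.251032, 0.375635)

Rounded to 4 decimal places:

(0.2510, 0.3756)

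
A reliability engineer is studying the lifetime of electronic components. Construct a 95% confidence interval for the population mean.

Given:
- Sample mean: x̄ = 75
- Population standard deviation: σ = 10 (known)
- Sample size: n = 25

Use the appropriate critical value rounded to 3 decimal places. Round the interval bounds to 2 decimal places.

The population standard deviation σ is known, so use a z-interval (standard normal critical value).

For 95% confidence, z* = 1.96 (from standard normal table)

Standard error: SE = σ/√n = 10/√25 = 2.000000

Margin of error: E = z* × SE = 1.96 × 2.000000 = 3.9200

Z-interval: x̄ ± E = 75 ± 3.9200 = (71.0800, 78.9200)

Rounded to 2 decimal places:

(71.08, 78.92)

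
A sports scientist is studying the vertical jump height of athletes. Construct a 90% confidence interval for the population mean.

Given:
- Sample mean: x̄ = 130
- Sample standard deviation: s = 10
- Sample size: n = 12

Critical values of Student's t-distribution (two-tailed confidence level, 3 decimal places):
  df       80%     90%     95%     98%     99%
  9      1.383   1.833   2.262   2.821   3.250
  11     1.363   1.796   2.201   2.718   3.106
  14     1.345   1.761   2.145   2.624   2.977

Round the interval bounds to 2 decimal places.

The population standard deviation σ is unknown (only the sample standard deviation s is given), so use a t-interval with df = n - 1 = 12 - 1 = 11.

For 90% confidence with df = 11, t* = 1.796 (from t-table)

Standard error: SE = s/√n = 10/√12 = 2.886751

Margin of error: E = t* × SE = 1.796 × 2.886751 = 5.1846

T-interval: x̄ ± E = 130 ± 5.1846 = (124.8154, 135.1846)

Rounded to 2 decimal places:

(124.82, 135.18)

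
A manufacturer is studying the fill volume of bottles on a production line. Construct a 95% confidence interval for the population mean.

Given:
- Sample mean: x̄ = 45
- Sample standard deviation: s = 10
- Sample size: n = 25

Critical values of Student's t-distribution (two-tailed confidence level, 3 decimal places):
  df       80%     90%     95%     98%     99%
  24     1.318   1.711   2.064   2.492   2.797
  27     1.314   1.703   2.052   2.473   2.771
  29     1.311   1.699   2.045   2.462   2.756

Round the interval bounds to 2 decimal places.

The population standard deviation σ is unknown (only the sample standard deviation s is given), so use a t-interval with df = n - 1 = 25 - 1 = 24.

For 95% confidence with df = 24, t* = 2.064 (from t-table)

Standard error: SE = s/√n = 10/√25 = 2.000000

Margin of error: E = t* × SE = 2.064 × 2.000000 = 4.1280

T-interval: x̄ ± E = 45 ± 4.1280 = (40.8720, 49.1280)

Rounded to 2 decimal places:

(40.87, 49.13)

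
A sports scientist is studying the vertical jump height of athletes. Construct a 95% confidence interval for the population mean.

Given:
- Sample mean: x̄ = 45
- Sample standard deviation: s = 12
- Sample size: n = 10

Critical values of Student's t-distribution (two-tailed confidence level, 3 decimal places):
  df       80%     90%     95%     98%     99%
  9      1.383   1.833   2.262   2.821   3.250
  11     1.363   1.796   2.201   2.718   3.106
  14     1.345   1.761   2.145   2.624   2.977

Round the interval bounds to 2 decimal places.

The population standard deviation σ is unknown (only the sample standard deviation s is given), so use a t-interval with df = n - 1 = 10 - 1 = 9.

For 95% confidence with df = 9, t* = 2.262 (from t-table)

Standard error: SE = s/√n = 12/√10 = 3.794733

Margin of error: E = t* × SE = 2.262 × 3.794733 = 8.5837

T-interval: x̄ ± E = 45 ± 8.5837 = (36.4163, 53.5837)

Rounded to 2 decimal places:

(36.42, 53.58)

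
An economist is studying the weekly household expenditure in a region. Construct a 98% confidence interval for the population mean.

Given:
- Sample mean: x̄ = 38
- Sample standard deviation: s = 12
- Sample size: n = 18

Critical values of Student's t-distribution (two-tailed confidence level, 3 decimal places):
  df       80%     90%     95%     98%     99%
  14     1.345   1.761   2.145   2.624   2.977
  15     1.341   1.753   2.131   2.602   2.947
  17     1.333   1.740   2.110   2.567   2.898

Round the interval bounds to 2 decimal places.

The population standard deviation σ is unknown (only the sample standard deviation s is given), so use a t-interval with df = n - 1 = 18 - 1 = 17.

For 98% confidence with df = 17, t* = 2.567 (from t-table)

Standard error: SE = s/√n = 12/√18 = 2.828427

Margin of error: E = t* × SE = 2.567 × 2.828427 = 7.2606

T-interval: x̄ ± E = 38 ± 7.2606 = (30.7394, 45.2606)

Rounded to 2 decimal places:

(30.74, 45.26)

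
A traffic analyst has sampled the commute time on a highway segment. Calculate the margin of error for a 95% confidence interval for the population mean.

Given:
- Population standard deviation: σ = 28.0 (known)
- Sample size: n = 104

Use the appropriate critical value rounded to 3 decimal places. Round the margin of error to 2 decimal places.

The population standard deviation σ is known, so use the z-interval margin of error formula.

For 95% confidence, z* = 1.96 (from standard normal table)

Margin of error formula for z-interval: E = z* × σ/√n

E = 1.96 × 28.0/√104
  = 1.96 × 2.745626
  = 5.3814

Rounded to 2 decimal places:

5.38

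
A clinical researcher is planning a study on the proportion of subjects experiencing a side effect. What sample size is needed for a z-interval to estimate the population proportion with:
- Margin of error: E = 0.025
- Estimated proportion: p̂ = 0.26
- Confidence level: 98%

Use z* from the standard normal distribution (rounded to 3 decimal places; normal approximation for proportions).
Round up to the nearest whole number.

Using z* for proportion z-interval (normal approximation).

For 98% confidence, z* = 2.326 (from standard normal table)

Sample size formula for proportion z-interval: n = z*²p̂(1-p̂)/E²

n = 2.326² × 0.26 × 0.74 / 0.025²
  = 5.410276 × 0.1924 / 0.000625
  = 1665.4994

Round up to the nearest whole number: n = 1666

1666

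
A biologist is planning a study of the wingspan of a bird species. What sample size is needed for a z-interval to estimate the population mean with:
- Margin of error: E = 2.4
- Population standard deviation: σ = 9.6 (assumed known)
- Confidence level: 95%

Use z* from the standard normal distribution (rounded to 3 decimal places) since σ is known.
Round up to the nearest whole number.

Using z* since population σ is known (z-interval formula).

For 95% confidence, z* = 1.96 (from standard normal table)

Sample size formula for z-interval: n = (z*σ/E)²

n = (1.96 × 9.6 / 2.4)²
  = (7.840000)²
  = 61.4656

Round up to the nearest whole number: n = 62

62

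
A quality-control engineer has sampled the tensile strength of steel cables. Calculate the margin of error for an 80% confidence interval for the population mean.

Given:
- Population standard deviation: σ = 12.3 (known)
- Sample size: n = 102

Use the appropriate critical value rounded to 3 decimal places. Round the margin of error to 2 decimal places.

The population standard deviation σ is known, so use the z-interval margin of error formula.

For 80% confidence, z* = 1.282 (from standard normal table)

Margin of error formula for z-interval: E = z* × σ/√n

E = 1.282 × 12.3/√102
  = 1.282 × 1.217881
  = 1.5613

Rounded to 2 decimal places:

1.56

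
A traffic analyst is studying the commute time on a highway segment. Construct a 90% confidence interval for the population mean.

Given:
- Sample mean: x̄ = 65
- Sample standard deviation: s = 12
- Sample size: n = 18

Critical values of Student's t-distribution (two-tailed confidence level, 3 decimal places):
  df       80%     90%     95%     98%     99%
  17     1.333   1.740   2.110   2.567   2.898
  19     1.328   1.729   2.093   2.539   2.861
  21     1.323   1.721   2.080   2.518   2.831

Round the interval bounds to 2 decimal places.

The population standard deviation σ is unknown (only the sample standard deviation s is given), so use a t-interval with df = n - 1 = 18 - 1 = 17.

For 90% confidence with df = 17, t* = 1.740 (from t-table)

Standard error: SE = s/√n = 12/√18 = 2.828427

Margin of error: E = t* × SE = 1.740 × 2.828427 = 4.9215

T-interval: x̄ ± E = 65 ± 4.9215 = (60.0785, 69.9215)

Rounded to 2 decimal places:

(60.08, 69.92)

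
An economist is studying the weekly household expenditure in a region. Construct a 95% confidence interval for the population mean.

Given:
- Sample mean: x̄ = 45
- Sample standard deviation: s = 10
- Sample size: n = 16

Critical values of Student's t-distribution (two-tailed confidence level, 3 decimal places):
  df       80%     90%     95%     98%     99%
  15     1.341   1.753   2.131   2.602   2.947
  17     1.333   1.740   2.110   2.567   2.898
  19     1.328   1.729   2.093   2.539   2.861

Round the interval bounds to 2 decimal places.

The population standard deviation σ is unknown (only the sample standard deviation s is given), so use a t-interval with df = n - 1 = 16 - 1 = 15.

For 95% confidence with df = 15, t* = 2.131 (from t-table)

Standard error: SE = s/√n = 10/√16 = 2.500000

Margin of error: E = t* × SE = 2.131 × 2.500000 = 5.3275

T-interval: x̄ ± E = 45 ± 5.3275 = (39.6725, 50.3275)

Rounded to 2 decimal places:

(39.67, 50.33)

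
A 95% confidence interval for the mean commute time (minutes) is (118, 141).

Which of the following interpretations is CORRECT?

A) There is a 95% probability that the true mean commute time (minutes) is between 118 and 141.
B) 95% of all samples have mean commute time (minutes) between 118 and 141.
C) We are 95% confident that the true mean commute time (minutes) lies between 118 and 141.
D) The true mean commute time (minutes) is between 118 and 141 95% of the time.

A confidence interval represents our confidence in the procedure, not a probability statement about the parameter.

Key concept: If we repeated this sampling process many times and computed a 95% CI each time, about 95% of those intervals would contain the true population parameter.

For this specific interval (118, 141):
- Midpoint (point estimate): 129.5
- Margin of error: 11.5

The correct interpretation is the one stating confidence that the true parameter lies in the interval — option C.

C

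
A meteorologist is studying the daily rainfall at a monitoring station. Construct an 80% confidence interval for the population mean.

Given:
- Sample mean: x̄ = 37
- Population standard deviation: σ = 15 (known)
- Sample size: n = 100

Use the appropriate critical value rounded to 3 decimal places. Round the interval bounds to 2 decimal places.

The population standard deviation σ is known, so use a z-interval (standard normal critical value).

For 80% confidence, z* = 1.282 (from standard normal table)

Standard error: SE = σ/√n = 15/√100 = 1.500000

Margin of error: E = z* × SE = 1.282 × 1.500000 = 1.9230

Z-interval: x̄ ± E = 37 ± 1.9230 = (35.0770, 38.9230)

Rounded to 2 decimal places:

(35.08, 38.92)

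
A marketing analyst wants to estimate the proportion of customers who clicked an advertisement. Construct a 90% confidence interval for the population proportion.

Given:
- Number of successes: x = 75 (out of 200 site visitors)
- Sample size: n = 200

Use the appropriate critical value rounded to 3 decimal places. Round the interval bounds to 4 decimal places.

Sample proportion: p̂ = 75/200 = 0.375000

Check conditions for normal approximation:
  np̂ = 75 ≥ 10 ✓
  n(1-p̂) = 125 ≥ 10 ✓

The sample is large enough, so use a z-interval (normal approximation) for the proportion.

For 90% confidence, z* = 1.645 (from standard normal table)

Standard error: SE = √(p̂(1-p̂)/n) = √(0.375000×0.625000/200) = 0.03423266

Margin of error: E = z* × SE = 1.645 × 0.03423266 = 0.056313

Z-interval: p̂ ± E = 0.375000 ± 0.056313 = (0.318687, 0.431313)

Rounded to 4 decimal places:

(0.3187, 0.4313)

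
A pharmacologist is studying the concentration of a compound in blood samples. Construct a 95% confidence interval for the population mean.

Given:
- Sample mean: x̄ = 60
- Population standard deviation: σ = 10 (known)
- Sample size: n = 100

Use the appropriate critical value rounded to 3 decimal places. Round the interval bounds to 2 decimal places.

The population standard deviation σ is known, so use a z-interval (standard normal critical value).

For 95% confidence, z* = 1.96 (from standard normal table)

Standard error: SE = σ/√n = 10/√100 = 1.000000

Margin of error: E = z* × SE = 1.96 × 1.000000 = 1.9600

Z-interval: x̄ ± E = 60 ± 1.9600 = (58.0400, 61.9600)

Rounded to 2 decimal places:

(58.04, 61.96)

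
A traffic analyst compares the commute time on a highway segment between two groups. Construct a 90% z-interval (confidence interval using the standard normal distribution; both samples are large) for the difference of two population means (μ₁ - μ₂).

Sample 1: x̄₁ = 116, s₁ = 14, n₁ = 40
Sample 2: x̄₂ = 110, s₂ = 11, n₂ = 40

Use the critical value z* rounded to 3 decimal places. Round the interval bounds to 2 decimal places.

Both samples are large (n₁ = 40 ≥ 30, n₂ = 40 ≥ 30), so a z-interval for the difference of means applies.

Point estimate: x̄₁ - x̄₂ = 116 - 110 = 6

Standard error: SE = √(s₁²/n₁ + s₂²/n₂)
= √(14²/40 + 11²/40)
= √(4.900000 + 3.025000)
= 2.815138

For 90% confidence, z* = 1.645 (from standard normal table)
Margin of error: E = z* × SE = 1.645 × 2.815138 = 4.6309

Z-interval: (x̄₁ - x̄₂) ± E = 6 ± 4.6309 = (1.3691, 10.6309)

Rounded to 2 decimal places:

(1.37, 10.63)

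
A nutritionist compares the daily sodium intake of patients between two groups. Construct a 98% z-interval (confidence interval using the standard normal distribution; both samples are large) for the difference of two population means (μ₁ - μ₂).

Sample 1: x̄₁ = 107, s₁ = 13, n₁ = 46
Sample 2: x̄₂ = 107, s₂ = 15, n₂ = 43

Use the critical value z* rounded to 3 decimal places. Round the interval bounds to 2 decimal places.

Both samples are large (n₁ = 46 ≥ 30, n₂ = 43 ≥ 30), so a z-interval for the difference of means applies.

Point estimate: x̄₁ - x̄₂ = 107 - 107 = 0

Standard error: SE = √(s₁²/n₁ + s₂²/n₂)
= √(13²/46 + 15²/43)
= √(3.673913 + 5.232558)
= 2.984371

For 98% confidence, z* = 2.326 (from standard normal table)
Margin of error: E = z* × SE = 2.326 × 2.984371 = 6.9416

Z-interval: (x̄₁ - x̄₂) ± E = 0 ± 6.9416 = (-6.9416, 6.9416)

Rounded to 2 decimal places:

(-6.94, 6.94)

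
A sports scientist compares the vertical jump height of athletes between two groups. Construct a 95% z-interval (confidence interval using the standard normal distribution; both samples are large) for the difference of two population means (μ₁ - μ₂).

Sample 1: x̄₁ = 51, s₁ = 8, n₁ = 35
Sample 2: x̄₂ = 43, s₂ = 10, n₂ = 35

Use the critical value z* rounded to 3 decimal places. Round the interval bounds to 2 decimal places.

Both samples are large (n₁ = 35 ≥ 30, n₂ = 35 ≥ 30), so a z-interval for the difference of means applies.

Point estimate: x̄₁ - x̄₂ = 51 - 43 = 8

Standard error: SE = √(s₁²/n₁ + s₂²/n₂)
= √(8²/35 + 10²/35)
= √(1.828571 + 2.857143)
= 2.164651

For 95% confidence, z* = 1.96 (from standard normal table)
Margin of error: E = z* × SE = 1.96 × 2.164651 = 4.2427

Z-interval: (x̄₁ - x̄₂) ± E = 8 ± 4.2427 = (3.7573, 12.2427)

Rounded to 2 decimal places:

(3.76, 12.24)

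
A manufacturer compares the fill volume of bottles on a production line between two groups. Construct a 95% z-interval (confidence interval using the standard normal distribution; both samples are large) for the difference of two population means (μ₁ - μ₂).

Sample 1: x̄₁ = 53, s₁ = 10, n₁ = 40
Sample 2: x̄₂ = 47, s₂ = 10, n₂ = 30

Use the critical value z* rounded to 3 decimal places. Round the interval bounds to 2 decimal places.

Both samples are large (n₁ = 40 ≥ 30, n₂ = 30 ≥ 30), so a z-interval for the difference of means applies.

Point estimate: x̄₁ - x̄₂ = 53 - 47 = 6

Standard error: SE = √(s₁²/n₁ + s₂²/n₂)
= √(10²/40 + 10²/30)
= √(2.500000 + 3.333333)
= 2.415229

For 95% confidence, z* = 1.96 (from standard normal table)
Margin of error: E = z* × SE = 1.96 × 2.415229 = 4.7338

Z-interval: (x̄₁ - x̄₂) ± E = 6 ± 4.7338 = (1.2662, 10.7338)

Rounded to 2 decimal places:

(1.27, 10.73)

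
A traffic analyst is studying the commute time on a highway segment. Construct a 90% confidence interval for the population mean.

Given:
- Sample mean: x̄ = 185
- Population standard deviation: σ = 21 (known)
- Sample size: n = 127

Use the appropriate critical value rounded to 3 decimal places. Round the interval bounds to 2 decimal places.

The population standard deviation σ is known, so use a z-interval (standard normal critical value).

For 90% confidence, z* = 1.645 (from standard normal table)

Standard error: SE = σ/√n = 21/√127 = 1.863449

Margin of error: E = z* × SE = 1.645 × 1.863449 = 3.0654

Z-interval: x̄ ± E = 185 ± 3.0654 = (181.9346, 188.0654)

Rounded to 2 decimal places:

(181.93, 188.07)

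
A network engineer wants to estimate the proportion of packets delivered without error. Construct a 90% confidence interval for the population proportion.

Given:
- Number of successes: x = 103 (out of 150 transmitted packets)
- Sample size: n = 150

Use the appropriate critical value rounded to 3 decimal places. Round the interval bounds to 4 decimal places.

Sample proportion: p̂ = 103/150 = 0.686667

Check conditions for normal approximation:
  np̂ = 103 ≥ 10 ✓
  n(1-p̂) = 47 ≥ 10 ✓

The sample is large enough, so use a z-interval (normal approximation) for the proportion.

For 90% confidence, z* = 1.645 (from standard normal table)

Standard error: SE = √(p̂(1-p̂)/n) = √(0.686667×0.313333/150) = 0.03787308

Margin of error: E = z* × SE = 1.645 × 0.03787308 = 0.062301

Z-interval: p̂ ± E = 0.686667 ± 0.062301 = (0.624365, 0.748968)

Rounded to 4 decimal places:

(0.6244, 0.7490)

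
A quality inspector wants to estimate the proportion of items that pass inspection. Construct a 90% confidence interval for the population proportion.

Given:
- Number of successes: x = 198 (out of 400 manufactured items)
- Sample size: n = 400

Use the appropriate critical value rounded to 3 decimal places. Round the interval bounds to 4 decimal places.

Sample proportion: p̂ = 198/400 = 0.495000

Check conditions for normal approximation:
  np̂ = 198 ≥ 10 ✓
  n(1-p̂) = 202 ≥ 10 ✓

The sample is large enough, so use a z-interval (normal approximation) for the proportion.

For 90% confidence, z* = 1.645 (from standard normal table)

Standard error: SE = √(p̂(1-p̂)/n) = √(0.495000×0.505000/400) = 0.02499875

Margin of error: E = z* × SE = 1.645 × 0.02499875 = 0.041123

Z-interval: p̂ ± E = 0.495000 ± 0.041123 = (0.453877, 0.536123)

Rounded to 4 decimal places:

(0.4539, 0.5361)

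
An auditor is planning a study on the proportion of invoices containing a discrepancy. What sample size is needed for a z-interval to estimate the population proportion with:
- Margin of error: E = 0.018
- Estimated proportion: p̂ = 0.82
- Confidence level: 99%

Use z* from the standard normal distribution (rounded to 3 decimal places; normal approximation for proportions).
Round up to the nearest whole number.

Using z* for proportion z-interval (normal approximation).

For 99% confidence, z* = 2.576 (from standard normal table)

Sample size formula for proportion z-interval: n = z*²p̂(1-p̂)/E²

n = 2.576² × 0.82 × 0.18 / 0.018²
  = 6.635776 × 0.1476 / 0.000324
  = 3022.9646

Round up to the nearest whole number: n = 3023

3023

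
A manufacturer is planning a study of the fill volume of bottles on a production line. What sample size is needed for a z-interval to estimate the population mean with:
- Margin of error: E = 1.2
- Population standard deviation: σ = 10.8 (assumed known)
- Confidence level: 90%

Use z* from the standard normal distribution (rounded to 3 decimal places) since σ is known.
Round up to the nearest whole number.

Using z* since population σ is known (z-interval formula).

For 90% confidence, z* = 1.645 (from standard normal table)

Sample size formula for z-interval: n = (z*σ/E)²

n = (1.645 × 10.8 / 1.2)²
  = (14.805000)²
  = 219.1880

Round up to the nearest whole number: n = 220

220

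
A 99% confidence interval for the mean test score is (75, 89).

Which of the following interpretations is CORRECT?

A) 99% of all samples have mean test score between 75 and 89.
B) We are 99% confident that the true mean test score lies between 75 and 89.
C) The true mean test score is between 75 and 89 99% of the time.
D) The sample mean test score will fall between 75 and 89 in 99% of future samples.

A confidence interval represents our confidence in the procedure, not a probability statement about the parameter.

Key concept: If we repeated this sampling process many times and computed a 99% CI each time, about 99% of those intervals would contain the true population parameter.

For this specific interval (75, 89):
- Midpoint (point estimate): 82
- Margin of error: 7

The correct interpretation is the one stating confidence that the true parameter lies in the interval — option B.

B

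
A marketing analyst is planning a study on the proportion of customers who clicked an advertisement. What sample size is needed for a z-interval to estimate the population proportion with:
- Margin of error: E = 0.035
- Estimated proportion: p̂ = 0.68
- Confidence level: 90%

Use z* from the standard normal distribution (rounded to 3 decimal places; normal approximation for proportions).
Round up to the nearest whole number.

Using z* for proportion z-interval (normal approximation).

For 90% confidence, z* = 1.645 (from standard normal table)

Sample size formula for proportion z-interval: n = z*²p̂(1-p̂)/E²

n = 1.645² × 0.68 × 0.32 / 0.035²
  = 2.706025 × 0.2176 / 0.001225
  = 480.6784

Round up to the nearest whole number: n = 481

481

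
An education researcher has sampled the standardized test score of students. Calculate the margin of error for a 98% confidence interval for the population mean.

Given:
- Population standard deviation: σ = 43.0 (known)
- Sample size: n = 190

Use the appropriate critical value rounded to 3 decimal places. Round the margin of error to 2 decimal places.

The population standard deviation σ is known, so use the z-interval margin of error formula.

For 98% confidence, z* = 2.326 (from standard normal table)

Margin of error formula for z-interval: E = z* × σ/√n

E = 2.326 × 43.0/√190
  = 2.326 × 3.119548
  = 7.2561

Rounded to 2 decimal places:

7.26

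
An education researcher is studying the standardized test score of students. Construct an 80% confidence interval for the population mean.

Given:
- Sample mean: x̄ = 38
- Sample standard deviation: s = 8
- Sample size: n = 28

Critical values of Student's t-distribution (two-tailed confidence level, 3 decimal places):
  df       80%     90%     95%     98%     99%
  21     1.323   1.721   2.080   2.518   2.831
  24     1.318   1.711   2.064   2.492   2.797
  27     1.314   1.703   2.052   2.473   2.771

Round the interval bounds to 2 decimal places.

The population standard deviation σ is unknown (only the sample standard deviation s is given), so use a t-interval with df = n - 1 = 28 - 1 = 27.

For 80% confidence with df = 27, t* = 1.314 (from t-table)

Standard error: SE = s/√n = 8/√28 = 1.511858

Margin of error: E = t* × SE = 1.314 × 1.511858 = 1.9866

T-interval: x̄ ± E = 38 ± 1.9866 = (36.0134, 39.9866)

Rounded to 2 decimal places:

(36.01, 39.99)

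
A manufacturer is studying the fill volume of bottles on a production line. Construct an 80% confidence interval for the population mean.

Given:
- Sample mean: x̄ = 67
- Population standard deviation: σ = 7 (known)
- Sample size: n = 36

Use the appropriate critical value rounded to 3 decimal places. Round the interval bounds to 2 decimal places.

The population standard deviation σ is known, so use a z-interval (standard normal critical value).

For 80% confidence, z* = 1.282 (from standard normal table)

Standard error: SE = σ/√n = 7/√36 = 1.166667

Margin of error: E = z* × SE = 1.282 × 1.166667 = 1.4957

Z-interval: x̄ ± E = 67 ± 1.4957 = (65.5043, 68.4957)

Rounded to 2 decimal places:

(65.50, 68.50)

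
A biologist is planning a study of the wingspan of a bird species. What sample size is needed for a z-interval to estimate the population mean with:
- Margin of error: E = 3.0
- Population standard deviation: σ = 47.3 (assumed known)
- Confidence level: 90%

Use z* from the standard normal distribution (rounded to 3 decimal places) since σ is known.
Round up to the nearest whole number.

Using z* since population σ is known (z-interval formula).

For 90% confidence, z* = 1.645 (from standard normal table)

Sample size formula for z-interval: n = (z*σ/E)²

n = (1.645 × 47.3 / 3.0)²
  = (25.936167)²
  = 672.6847

Round up to the nearest whole number: n = 673

673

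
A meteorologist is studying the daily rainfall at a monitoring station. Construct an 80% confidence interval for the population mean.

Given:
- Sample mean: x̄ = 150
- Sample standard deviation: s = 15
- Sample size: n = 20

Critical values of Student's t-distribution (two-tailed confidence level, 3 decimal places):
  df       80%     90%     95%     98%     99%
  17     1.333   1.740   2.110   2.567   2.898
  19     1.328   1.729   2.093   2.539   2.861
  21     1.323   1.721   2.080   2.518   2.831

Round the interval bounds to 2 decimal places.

The population standard deviation σ is unknown (only the sample standard deviation s is given), so use a t-interval with df = n - 1 = 20 - 1 = 19.

For 80% confidence with df = 19, t* = 1.328 (from t-table)

Standard error: SE = s/√n = 15/√20 = 3.354102

Margin of error: E = t* × SE = 1.328 × 3.354102 = 4.4542

T-interval: x̄ ± E = 150 ± 4.4542 = (145.5458, 154.4542)

Rounded to 2 decimal places:

(145.55, 154.45)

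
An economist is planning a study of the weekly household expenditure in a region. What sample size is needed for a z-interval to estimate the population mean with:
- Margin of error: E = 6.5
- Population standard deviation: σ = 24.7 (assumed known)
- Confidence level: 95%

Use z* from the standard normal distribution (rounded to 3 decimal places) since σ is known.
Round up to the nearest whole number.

Using z* since population σ is known (z-interval formula).

For 95% confidence, z* = 1.96 (from standard normal table)

Sample size formula for z-interval: n = (z*σ/E)²

n = (1.96 × 24.7 / 6.5)²
  = (7.448000)²
  = 55.4727

Round up to the nearest whole number: n = 56

56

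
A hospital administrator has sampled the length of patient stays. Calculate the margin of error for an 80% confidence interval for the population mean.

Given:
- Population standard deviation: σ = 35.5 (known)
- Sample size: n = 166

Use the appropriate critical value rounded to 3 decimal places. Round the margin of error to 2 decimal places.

The population standard deviation σ is known, so use the z-interval margin of error formula.

For 80% confidence, z* = 1.282 (from standard normal table)

Margin of error formula for z-interval: E = z* × σ/√n

E = 1.282 × 35.5/√166
  = 1.282 × 2.755334
  = 3.5323

Rounded to 2 decimal places:

3.53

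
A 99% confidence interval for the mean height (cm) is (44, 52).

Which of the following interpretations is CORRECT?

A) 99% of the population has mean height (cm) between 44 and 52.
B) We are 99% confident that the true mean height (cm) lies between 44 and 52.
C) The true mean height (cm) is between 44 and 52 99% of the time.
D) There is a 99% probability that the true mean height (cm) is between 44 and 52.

A confidence interval represents our confidence in the procedure, not a probability statement about the parameter.

Key concept: If we repeated this sampling process many times and computed a 99% CI each time, about 99% of those intervals would contain the true population parameter.

For this specific interval (44, 52):
- Midpoint (point estimate): 48
- Margin of error: 4

The correct interpretation is the one stating confidence that the true parameter lies in the interval — option B.

B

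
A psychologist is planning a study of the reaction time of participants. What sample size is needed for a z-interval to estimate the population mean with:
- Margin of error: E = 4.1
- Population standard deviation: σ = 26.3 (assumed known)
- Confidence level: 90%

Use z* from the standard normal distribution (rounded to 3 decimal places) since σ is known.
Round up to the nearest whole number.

Using z* since population σ is known (z-interval formula).

For 90% confidence, z* = 1.645 (from standard normal table)

Sample size formula for z-interval: n = (z*σ/E)²

n = (1.645 × 26.3 / 4.1)²
  = (10.552073)²
  = 111.3462

Round up to the nearest whole number: n = 112

112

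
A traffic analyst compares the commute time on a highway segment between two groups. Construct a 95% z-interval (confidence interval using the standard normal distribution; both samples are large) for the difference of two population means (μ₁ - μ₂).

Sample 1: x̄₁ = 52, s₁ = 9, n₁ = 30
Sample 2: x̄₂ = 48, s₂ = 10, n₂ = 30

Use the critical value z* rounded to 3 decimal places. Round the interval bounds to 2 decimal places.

Both samples are large (n₁ = 30 ≥ 30, n₂ = 30 ≥ 30), so a z-interval for the difference of means applies.

Point estimate: x̄₁ - x̄₂ = 52 - 48 = 4

Standard error: SE = √(s₁²/n₁ + s₂²/n₂)
= √(9²/30 + 10²/30)
= √(2.700000 + 3.333333)
= 2.456284

For 95% confidence, z* = 1.96 (from standard normal table)
Margin of error: E = z* × SE = 1.96 × 2.456284 = 4.8143

Z-interval: (x̄₁ - x̄₂) ± E = 4 ± 4.8143 = (-0.8143, 8.8143)

Rounded to 2 decimal places:

(-0.81, 8.81)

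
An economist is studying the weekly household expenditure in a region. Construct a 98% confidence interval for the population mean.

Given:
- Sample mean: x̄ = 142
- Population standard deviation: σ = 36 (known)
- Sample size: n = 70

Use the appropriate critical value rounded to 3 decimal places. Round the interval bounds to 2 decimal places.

The population standard deviation σ is known, so use a z-interval (standard normal critical value).

For 98% confidence, z* = 2.326 (from standard normal table)

Standard error: SE = σ/√n = 36/√70 = 4.302823

Margin of error: E = z* × SE = 2.326 × 4.302823 = 10.0084

Z-interval: x̄ ± E = 142 ± 10.0084 = (131.9916, 152.0084)

Rounded to 2 decimal places:

(131.99, 152.01)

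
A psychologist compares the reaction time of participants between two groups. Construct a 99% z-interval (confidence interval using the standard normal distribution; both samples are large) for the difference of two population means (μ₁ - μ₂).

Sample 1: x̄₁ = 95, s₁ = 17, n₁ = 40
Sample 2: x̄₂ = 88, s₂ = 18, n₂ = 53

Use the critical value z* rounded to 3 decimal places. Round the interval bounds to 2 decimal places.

Both samples are large (n₁ = 40 ≥ 30, n₂ = 53 ≥ 30), so a z-interval for the difference of means applies.

Point estimate: x̄₁ - x̄₂ = 95 - 88 = 7

Standard error: SE = √(s₁²/n₁ + s₂²/n₂)
= √(17²/40 + 18²/53)
= √(7.225000 + 6.113208)
= 3.652151

For 99% confidence, z* = 2.576 (from standard normal table)
Margin of error: E = z* × SE = 2.576 × 3.652151 = 9.4079

Z-interval: (x̄₁ - x̄₂) ± E = 7 ± 9.4079 = (-2.4079, 16.4079)

Rounded to 2 decimal places:

(-2.41, 16.41)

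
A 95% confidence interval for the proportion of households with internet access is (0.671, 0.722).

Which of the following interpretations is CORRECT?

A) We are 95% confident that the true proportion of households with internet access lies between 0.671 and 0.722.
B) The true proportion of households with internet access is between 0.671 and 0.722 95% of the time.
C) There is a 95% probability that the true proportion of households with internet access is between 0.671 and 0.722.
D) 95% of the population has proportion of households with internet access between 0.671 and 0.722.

A confidence interval represents our confidence in the procedure, not a probability statement about the parameter.

Key concept: If we repeated this sampling process many times and computed a 95% CI each time, about 95% of those intervals would contain the true population parameter.

For this specific interval (0.671, 0.722):
- Midpoint (point estimate): 0.6965
- Margin of error: 0.0255

The correct interpretation is the one stating confidence that the true parameter lies in the interval — option A.

A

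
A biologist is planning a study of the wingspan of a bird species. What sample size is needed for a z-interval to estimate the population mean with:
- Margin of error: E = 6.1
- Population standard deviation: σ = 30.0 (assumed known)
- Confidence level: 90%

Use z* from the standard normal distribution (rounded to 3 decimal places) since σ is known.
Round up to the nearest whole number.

Using z* since population σ is known (z-interval formula).

For 90% confidence, z* = 1.645 (from standard normal table)

Sample size formula for z-interval: n = (z*σ/E)²

n = (1.645 × 30.0 / 6.1)²
  = (8.090164)²
  = 65.4508

Round up to the nearest whole number: n = 66

66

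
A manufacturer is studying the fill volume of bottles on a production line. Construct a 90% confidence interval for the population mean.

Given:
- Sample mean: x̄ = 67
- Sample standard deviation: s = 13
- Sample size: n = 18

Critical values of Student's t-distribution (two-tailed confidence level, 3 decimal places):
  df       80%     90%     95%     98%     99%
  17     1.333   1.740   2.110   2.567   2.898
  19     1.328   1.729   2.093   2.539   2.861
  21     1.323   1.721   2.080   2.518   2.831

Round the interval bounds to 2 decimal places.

The population standard deviation σ is unknown (only the sample standard deviation s is given), so use a t-interval with df = n - 1 = 18 - 1 = 17.

For 90% confidence with df = 17, t* = 1.740 (from t-table)

Standard error: SE = s/√n = 13/√18 = 3.064129

Margin of error: E = t* × SE = 1.740 × 3.064129 = 5.3316

T-interval: x̄ ± E = 67 ± 5.3316 = (61.6684, 72.3316)

Rounded to 2 decimal places:

(61.67, 72.33)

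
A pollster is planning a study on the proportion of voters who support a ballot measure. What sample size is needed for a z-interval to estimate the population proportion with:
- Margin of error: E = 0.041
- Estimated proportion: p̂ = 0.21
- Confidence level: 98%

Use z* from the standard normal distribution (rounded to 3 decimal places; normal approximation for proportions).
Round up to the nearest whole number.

Using z* for proportion z-interval (normal approximation).

For 98% confidence, z* = 2.326 (from standard normal table)

Sample size formula for proportion z-interval: n = z*²p̂(1-p̂)/E²

n = 2.326² × 0.21 × 0.79 / 0.041²
  = 5.410276 × 0.1659 / 0.001681
  = 533.9469

Round up to the nearest whole number: n = 534

534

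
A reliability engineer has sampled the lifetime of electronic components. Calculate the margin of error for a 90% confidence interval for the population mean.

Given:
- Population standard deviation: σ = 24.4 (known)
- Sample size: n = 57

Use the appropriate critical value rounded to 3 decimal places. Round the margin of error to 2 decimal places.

The population standard deviation σ is known, so use the z-interval margin of error formula.

For 90% confidence, z* = 1.645 (from standard normal table)

Margin of error formula for z-interval: E = z* × σ/√n

E = 1.645 × 24.4/√57
  = 1.645 × 3.231859
  = 5.3164

Rounded to 2 decimal places:

5.32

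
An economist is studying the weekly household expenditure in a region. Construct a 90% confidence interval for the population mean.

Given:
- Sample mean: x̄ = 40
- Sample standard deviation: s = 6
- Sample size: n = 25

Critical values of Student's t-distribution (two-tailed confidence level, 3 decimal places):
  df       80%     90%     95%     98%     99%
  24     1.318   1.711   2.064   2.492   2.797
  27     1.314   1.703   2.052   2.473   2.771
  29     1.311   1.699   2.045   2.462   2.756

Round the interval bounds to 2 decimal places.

The population standard deviation σ is unknown (only the sample standard deviation s is given), so use a t-interval with df = n - 1 = 25 - 1 = 24.

For 90% confidence with df = 24, t* = 1.711 (from t-table)

Standard error: SE = s/√n = 6/√25 = 1.200000

Margin of error: E = t* × SE = 1.711 × 1.200000 = 2.0532

T-interval: x̄ ± E = 40 ± 2.0532 = (37.9468, 42.0532)

Rounded to 2 decimal places:

(37.95, 42.05)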